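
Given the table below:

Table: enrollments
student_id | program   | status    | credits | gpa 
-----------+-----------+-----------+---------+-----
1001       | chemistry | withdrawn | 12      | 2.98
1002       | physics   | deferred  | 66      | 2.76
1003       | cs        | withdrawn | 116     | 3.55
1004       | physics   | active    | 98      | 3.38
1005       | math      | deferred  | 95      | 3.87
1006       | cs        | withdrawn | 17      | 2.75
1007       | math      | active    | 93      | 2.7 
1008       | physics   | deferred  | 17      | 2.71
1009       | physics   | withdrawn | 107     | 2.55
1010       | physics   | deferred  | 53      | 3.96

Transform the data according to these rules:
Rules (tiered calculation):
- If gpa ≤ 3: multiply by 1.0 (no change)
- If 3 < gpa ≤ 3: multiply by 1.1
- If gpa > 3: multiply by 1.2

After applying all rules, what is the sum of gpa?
34.16

Step 1: Tier 1 (gpa ≤ 3): 6 records, sum = 16.45 × 1.0 = 16.45
Step 2: Tier 2 (3 < gpa ≤ 3): 0 records, sum = 0 × 1.1 = 0.0
Step 3: Tier 3 (gpa > 3): 4 records, sum = 14.76 × 1.2 = 17.71
Step 4: Final sum = 16.45 + 0.0 + 17.71 = 34.16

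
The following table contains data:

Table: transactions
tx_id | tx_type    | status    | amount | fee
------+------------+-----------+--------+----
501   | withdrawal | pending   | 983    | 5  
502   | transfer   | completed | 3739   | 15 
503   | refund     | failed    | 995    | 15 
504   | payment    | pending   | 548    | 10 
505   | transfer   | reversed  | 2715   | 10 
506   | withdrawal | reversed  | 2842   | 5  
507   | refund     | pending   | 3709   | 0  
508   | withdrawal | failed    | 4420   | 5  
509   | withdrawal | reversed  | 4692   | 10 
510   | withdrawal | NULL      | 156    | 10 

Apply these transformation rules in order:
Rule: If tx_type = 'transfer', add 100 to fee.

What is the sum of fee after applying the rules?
285

Step 1: Count records where tx_type = 'transfer': 2
Step 2: Total bonus added: 2 × 100 = 200
Step 3: Original sum of fee: 85
Step 4: Final sum = 85 + 200 = 285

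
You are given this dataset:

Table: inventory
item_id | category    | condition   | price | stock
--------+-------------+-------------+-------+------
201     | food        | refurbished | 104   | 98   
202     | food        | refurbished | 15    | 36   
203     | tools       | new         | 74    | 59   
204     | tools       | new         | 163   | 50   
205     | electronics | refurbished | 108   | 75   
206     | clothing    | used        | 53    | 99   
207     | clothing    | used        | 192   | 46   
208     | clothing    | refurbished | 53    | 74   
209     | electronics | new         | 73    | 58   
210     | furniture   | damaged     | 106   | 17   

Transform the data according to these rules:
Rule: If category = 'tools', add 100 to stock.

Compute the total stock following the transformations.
812

Step 1: Count records where category = 'tools': 2
Step 2: Total bonus added: 2 × 100 = 200
Step 3: Original sum of stock: 612
Step 4: Final sum = 612 + 200 = 812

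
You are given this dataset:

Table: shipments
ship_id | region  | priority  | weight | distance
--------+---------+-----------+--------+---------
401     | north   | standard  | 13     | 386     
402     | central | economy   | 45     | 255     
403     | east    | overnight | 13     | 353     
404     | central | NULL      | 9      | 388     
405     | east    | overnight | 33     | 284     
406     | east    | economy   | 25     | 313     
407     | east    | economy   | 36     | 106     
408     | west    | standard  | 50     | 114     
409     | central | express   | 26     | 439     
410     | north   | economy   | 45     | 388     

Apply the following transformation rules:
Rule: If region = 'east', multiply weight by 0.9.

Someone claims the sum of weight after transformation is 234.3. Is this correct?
No, the correct result is 284.3.

Step 1: Calculate the correct sum after transformation
Step 2: Apply multiplier 0.9 to records where region = 'east'
Step 3: Correct result = 284.3
Step 4: Claimed result = 234.3
Step 5: 284.3 ≠ 234.3
Conclusion: The claimed result is incorrect. The correct answer is 284.3.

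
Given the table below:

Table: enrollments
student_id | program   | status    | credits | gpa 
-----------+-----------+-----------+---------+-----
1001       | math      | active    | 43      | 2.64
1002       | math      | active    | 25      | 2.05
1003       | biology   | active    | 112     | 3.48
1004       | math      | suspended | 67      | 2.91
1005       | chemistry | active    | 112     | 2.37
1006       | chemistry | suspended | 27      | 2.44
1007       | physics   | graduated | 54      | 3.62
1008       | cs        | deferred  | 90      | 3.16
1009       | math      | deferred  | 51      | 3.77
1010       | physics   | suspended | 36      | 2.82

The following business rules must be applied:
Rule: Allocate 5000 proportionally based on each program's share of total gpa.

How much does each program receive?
biology: 594.67, chemistry: 821.94, cs: 539.99, math: 1942.93, physics: 1100.48

Step 1: Calculate total gpa = 29.26
Step 2: Calculate each program's proportion:
  biology: 3.48/29.26 = 11.89% → 594.67
  chemistry: 4.81/29.26 = 16.44% → 821.94
  cs: 3.16/29.26 = 10.80% → 539.99
  math: 11.37/29.26 = 38.86% → 1942.93
  physics: 6.44/29.26 = 22.01% → 1100.48
Step 3: Verify: sum of allocations ≈ 5000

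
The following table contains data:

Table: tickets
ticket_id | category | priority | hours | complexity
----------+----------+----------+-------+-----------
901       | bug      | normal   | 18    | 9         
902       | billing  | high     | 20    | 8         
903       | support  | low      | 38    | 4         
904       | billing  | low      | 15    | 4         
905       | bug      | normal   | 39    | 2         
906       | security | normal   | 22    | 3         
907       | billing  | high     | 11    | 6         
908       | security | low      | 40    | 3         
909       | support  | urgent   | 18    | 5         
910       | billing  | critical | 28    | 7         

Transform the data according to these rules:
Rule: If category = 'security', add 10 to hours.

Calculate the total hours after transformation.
269

Step 1: Count records where category = 'security': 2
Step 2: Total bonus added: 2 × 10 = 20
Step 3: Original sum of hours: 249
Step 4: Final sum = 249 + 20 = 269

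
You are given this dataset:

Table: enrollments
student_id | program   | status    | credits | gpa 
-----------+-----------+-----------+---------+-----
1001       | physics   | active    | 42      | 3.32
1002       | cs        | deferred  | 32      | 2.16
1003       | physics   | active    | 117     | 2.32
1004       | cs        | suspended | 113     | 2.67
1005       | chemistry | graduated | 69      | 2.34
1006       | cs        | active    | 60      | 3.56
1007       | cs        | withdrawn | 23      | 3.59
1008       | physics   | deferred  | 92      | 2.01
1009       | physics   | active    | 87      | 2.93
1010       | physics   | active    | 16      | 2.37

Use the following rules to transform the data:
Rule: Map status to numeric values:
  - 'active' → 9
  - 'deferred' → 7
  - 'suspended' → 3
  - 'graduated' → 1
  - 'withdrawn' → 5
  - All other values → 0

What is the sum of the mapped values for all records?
68

Step 1: Apply mapping to each record
Step 2: Count by status:
  'active': 5 records × 9 = 45
  'deferred': 2 records × 7 = 14
  'suspended': 1 records × 3 = 3
  'graduated': 1 records × 1 = 1
  'withdrawn': 1 records × 5 = 5
Step 3: Sum all mapped values = 68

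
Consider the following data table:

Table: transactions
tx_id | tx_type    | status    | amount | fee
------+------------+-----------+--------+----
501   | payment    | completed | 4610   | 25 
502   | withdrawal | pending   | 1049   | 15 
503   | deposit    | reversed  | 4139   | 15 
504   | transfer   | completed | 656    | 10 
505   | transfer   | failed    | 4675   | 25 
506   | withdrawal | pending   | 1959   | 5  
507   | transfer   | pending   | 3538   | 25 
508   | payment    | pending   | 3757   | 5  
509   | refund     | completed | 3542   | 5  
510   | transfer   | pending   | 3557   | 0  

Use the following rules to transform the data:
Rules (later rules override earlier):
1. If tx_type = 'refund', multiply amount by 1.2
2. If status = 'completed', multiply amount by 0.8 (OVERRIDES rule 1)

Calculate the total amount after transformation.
29720.4

Step 1: Rule 2 takes priority for records with status = 'completed'
  - 3 records: 8808 × 0.8 = 7046.4
Step 2: Rule 1 applies to remaining records with tx_type = 'refund'
  - 0 records: 0 × 1.2 = 0.0
Step 3: Other records unchanged: 22674
Step 4: Final sum = 7046.4 + 0.0 + 22674 = 29720.4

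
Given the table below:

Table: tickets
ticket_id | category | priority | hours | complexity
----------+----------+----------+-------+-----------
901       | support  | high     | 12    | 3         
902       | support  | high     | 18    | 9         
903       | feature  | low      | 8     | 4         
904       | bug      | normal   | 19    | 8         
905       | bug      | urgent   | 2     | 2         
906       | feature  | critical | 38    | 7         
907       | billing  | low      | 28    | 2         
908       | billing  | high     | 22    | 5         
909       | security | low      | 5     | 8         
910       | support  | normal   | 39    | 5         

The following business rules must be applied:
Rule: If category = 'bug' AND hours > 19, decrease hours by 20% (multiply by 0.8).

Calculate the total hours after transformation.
191

Step 1: Find records where category = 'bug' AND hours > 19
Step 2: 0 records match, summing to 0
Step 3: After multiplier: 0 × 0.8 = 0.0
Step 4: Unaffected records sum: 191
Step 5: Final sum = 0.0 + 191 = 191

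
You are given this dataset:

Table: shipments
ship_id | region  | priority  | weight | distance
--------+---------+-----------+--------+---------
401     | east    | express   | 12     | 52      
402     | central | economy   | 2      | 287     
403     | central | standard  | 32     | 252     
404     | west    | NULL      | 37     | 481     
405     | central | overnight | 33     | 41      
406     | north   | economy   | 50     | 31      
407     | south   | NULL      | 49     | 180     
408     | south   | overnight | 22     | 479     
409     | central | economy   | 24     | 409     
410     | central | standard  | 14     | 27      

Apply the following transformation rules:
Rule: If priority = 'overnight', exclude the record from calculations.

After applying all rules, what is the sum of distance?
1719

Step 1: Identify records where priority = 'overnight'
Step 2: The excluded records sum to 520
Step 3: Original total distance = 2239
Step 4: Remaining total = 2239 - 520 = 1719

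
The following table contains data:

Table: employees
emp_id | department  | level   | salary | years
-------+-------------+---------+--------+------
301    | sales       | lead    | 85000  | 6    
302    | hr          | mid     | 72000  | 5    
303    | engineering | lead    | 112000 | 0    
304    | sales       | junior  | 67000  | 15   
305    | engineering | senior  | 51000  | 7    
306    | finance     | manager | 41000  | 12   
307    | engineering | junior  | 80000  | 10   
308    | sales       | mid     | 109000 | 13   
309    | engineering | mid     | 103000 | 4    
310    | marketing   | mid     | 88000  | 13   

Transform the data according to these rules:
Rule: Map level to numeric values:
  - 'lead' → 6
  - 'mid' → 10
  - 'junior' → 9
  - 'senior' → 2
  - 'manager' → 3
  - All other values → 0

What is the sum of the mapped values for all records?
75

Step 1: Apply mapping to each record
Step 2: Count by status:
  'lead': 2 records × 6 = 12
  'mid': 4 records × 10 = 40
  'junior': 2 records × 9 = 18
  'senior': 1 records × 2 = 2
  'manager': 1 records × 3 = 3
Step 3: Sum all mapped values = 75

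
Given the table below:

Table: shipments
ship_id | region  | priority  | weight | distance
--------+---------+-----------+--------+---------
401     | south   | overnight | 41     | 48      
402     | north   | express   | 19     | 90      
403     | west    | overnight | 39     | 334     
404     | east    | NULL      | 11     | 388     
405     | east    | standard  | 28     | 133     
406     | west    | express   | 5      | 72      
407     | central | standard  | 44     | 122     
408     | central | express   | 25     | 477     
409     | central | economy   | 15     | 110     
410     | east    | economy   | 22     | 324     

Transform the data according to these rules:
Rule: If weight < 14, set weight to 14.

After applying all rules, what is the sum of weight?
261

Step 1: 2 records have weight < 14
Step 2: These records originally summed to 16
Step 3: After setting to minimum: 2 × 14 = 28
Step 4: Unaffected records sum: 233
Step 5: Final sum = 28 + 233 = 261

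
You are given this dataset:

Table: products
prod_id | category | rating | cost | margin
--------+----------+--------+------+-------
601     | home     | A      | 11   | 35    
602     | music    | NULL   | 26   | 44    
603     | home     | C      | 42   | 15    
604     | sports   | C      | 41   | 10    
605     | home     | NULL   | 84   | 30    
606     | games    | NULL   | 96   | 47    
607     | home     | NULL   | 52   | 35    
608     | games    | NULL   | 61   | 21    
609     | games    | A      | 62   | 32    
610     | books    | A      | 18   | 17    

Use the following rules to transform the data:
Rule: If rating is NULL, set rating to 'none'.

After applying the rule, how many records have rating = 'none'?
5

Step 1: Count records where rating IS NULL
Step 2: Found 5 records with NULL rating
Step 3: These records will have rating set to 'none'
Step 4: Records already having rating = 'none': 0
Step 5: Answer: 5 + 0 = 5 records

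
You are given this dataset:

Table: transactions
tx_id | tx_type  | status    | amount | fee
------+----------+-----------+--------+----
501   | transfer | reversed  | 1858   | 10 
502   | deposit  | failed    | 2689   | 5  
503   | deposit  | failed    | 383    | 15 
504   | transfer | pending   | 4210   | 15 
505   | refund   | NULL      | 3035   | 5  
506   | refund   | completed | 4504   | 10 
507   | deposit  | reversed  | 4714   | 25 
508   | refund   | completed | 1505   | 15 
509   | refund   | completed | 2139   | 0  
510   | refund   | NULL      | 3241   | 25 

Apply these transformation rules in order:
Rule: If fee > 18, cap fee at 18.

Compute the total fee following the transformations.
111

Step 1: 2 records have fee > 18
Step 2: These records originally summed to 50
Step 3: After capping: 2 × 18 = 36
Step 4: Unaffected records sum: 75
Step 5: Final sum = 36 + 75 = 111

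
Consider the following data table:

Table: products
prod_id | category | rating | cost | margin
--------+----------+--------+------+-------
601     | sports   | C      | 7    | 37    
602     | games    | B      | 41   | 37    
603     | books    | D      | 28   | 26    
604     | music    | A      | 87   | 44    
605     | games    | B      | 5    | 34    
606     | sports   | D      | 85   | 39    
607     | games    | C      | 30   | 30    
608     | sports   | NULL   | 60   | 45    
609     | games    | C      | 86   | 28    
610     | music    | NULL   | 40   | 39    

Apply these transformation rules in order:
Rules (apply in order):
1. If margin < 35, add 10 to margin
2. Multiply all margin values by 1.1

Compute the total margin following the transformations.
438.9

Step 1: Apply Rule 1 - Add 10 to records with margin < 35
  - 4 records affected: 118 + (4 × 10) = 158
  - Unaffected records: 241
  - Sum after Rule 1: 399
Step 2: Apply Rule 2 - Multiply all by 1.1
  - 399 × 1.1 = 438.9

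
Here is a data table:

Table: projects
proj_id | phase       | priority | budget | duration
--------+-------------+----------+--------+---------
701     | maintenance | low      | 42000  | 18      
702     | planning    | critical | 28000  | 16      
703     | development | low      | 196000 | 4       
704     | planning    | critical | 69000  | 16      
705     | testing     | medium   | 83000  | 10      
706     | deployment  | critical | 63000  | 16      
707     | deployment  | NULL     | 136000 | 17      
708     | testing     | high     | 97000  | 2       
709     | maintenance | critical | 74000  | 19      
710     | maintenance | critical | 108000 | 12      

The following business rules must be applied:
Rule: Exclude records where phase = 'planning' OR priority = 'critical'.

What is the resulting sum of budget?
554000

Step 1: Find records where phase = 'planning' OR priority = 'critical'
Step 2: 5 records match, summing to 342000
Step 3: Original sum: 896000
Step 4: Remaining sum = 896000 - 342000 = 554000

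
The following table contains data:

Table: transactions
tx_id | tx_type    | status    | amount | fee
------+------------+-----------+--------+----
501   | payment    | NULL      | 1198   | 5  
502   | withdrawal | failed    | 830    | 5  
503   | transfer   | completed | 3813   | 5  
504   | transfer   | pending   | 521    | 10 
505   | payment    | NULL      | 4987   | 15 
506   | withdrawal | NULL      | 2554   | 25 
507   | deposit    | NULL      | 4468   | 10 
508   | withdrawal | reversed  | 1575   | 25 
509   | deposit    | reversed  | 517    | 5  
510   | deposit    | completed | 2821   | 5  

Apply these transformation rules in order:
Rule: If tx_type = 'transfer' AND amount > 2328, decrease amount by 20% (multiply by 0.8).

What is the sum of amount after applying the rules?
22521.4

Step 1: Find records where tx_type = 'transfer' AND amount > 2328
Step 2: 1 records match, summing to 3813
Step 3: After multiplier: 3813 × 0.8 = 3050.4
Step 4: Unaffected records sum: 19471
Step 5: Final sum = 3050.4 + 19471 = 22521.4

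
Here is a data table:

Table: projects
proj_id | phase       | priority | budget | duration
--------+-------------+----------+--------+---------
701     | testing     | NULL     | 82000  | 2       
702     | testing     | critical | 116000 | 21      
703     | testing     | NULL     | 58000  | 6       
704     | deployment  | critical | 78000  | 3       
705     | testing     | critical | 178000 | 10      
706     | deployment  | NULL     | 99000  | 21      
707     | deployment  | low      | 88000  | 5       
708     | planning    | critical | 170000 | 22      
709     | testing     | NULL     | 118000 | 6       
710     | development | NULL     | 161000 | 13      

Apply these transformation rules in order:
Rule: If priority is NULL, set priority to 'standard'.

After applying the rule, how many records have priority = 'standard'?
5

Step 1: Count records where priority IS NULL
Step 2: Found 5 records with NULL priority
Step 3: These records will have priority set to 'standard'
Step 4: Records already having priority = 'standard': 0
Step 5: Answer: 5 + 0 = 5 records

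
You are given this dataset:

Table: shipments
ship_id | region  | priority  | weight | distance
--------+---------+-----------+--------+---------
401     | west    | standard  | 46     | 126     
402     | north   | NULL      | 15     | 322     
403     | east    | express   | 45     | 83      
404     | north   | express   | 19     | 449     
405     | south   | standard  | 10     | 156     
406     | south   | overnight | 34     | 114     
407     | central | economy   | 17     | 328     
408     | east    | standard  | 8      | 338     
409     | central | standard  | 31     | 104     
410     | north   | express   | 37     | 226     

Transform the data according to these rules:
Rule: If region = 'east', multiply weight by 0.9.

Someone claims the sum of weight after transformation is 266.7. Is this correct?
No, the correct result is 256.7.

Step 1: Calculate the correct sum after transformation
Step 2: Apply multiplier 0.9 to records where region = 'east'
Step 3: Correct result = 256.7
Step 4: Claimed result = 266.7
Step 5: 256.7 ≠ 266.7
Conclusion: The claimed result is incorrect. The correct answer is 256.7.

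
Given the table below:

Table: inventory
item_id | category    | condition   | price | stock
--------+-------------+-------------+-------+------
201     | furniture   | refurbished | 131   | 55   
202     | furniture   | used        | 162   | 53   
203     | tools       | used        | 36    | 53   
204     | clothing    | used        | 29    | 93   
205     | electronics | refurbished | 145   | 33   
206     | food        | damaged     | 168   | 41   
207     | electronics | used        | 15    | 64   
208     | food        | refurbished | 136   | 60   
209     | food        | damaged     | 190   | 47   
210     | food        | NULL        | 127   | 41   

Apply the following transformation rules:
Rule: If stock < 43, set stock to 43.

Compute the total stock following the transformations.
554

Step 1: 3 records have stock < 43
Step 2: These records originally summed to 115
Step 3: After setting to minimum: 3 × 43 = 129
Step 4: Unaffected records sum: 425
Step 5: Final sum = 129 + 425 = 554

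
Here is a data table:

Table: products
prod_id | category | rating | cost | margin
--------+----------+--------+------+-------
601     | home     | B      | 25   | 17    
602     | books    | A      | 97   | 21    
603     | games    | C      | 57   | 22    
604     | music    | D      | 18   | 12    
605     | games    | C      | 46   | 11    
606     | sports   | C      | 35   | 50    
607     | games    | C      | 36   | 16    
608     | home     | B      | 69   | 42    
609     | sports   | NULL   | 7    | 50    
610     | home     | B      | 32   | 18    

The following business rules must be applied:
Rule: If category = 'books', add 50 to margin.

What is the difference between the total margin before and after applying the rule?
50

Step 1: Original sum of margin = 259
Step 2: 1 records have category = 'books'
Step 3: Each affected record changes by 50
Step 4: Total change = 1 × 50 = 50
Step 5: New sum = 259 + 50 = 309
Step 6: Difference = |309 - 259| = 50
        (Sum increased by 50)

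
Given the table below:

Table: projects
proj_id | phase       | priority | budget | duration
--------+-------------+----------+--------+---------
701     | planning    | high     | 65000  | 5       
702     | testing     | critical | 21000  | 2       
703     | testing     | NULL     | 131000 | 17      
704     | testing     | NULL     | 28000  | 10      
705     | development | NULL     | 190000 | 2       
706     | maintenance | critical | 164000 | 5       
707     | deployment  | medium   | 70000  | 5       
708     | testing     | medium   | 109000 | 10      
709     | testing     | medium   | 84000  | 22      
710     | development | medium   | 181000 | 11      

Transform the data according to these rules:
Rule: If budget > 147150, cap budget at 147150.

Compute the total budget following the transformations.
949450

Step 1: 3 records have budget > 147150
Step 2: These records originally summed to 535000
Step 3: After capping: 3 × 147150 = 441450
Step 4: Unaffected records sum: 508000
Step 5: Final sum = 441450 + 508000 = 949450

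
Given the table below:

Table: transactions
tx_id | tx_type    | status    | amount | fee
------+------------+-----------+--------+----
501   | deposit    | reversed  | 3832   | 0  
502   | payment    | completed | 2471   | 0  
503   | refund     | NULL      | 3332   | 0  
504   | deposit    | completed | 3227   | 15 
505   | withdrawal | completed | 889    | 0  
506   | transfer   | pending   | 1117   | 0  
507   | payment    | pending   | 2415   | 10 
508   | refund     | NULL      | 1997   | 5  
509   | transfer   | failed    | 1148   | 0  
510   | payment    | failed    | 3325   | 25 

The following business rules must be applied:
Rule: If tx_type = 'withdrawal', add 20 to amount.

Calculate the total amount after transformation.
23773

Step 1: Count records where tx_type = 'withdrawal': 1
Step 2: Total bonus added: 1 × 20 = 20
Step 3: Original sum of amount: 23753
Step 4: Final sum = 23753 + 20 = 23773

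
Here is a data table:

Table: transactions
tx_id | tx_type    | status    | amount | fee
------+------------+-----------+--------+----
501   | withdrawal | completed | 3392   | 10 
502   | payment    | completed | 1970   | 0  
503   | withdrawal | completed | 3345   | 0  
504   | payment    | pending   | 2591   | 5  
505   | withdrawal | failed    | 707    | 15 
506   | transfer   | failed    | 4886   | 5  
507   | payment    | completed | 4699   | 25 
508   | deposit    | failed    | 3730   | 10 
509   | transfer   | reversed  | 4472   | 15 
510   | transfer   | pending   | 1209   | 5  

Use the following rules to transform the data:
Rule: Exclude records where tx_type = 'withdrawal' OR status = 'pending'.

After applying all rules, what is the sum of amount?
19757

Step 1: Find records where tx_type = 'withdrawal' OR status = 'pending'
Step 2: 5 records match, summing to 11244
Step 3: Original sum: 31001
Step 4: Remaining sum = 31001 - 11244 = 19757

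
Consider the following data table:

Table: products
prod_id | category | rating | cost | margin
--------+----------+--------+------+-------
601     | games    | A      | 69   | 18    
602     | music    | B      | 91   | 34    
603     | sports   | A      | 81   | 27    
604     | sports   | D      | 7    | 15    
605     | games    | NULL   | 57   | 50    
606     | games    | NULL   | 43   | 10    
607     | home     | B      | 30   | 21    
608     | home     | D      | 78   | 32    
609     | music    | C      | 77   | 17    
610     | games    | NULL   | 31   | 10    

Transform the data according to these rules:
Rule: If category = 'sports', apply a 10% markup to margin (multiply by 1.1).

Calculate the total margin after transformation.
238.2

Step 1: Records with category = 'sports' have total margin = 42
Step 2: Apply multiplier: 42 × 1.1 = 46.2
Step 3: Other records total: 192
Step 4: Final sum = 46.2 + 192 = 238.2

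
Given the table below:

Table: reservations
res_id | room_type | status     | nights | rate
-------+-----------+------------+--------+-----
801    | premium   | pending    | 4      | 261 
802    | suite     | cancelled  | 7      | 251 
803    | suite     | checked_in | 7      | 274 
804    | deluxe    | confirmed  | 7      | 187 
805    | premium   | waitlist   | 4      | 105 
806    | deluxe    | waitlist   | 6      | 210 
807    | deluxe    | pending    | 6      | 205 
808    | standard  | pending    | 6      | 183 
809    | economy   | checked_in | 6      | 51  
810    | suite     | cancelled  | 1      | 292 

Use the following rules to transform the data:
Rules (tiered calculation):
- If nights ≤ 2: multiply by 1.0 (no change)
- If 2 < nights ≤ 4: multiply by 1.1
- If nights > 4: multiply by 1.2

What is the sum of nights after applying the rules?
63.8

Step 1: Tier 1 (nights ≤ 2): 1 records, sum = 1 × 1.0 = 1.0
Step 2: Tier 2 (2 < nights ≤ 4): 2 records, sum = 8 × 1.1 = 8.8
Step 3: Tier 3 (nights > 4): 7 records, sum = 45 × 1.2 = 54.0
Step 4: Final sum = 1.0 + 8.8 + 54.0 = 63.8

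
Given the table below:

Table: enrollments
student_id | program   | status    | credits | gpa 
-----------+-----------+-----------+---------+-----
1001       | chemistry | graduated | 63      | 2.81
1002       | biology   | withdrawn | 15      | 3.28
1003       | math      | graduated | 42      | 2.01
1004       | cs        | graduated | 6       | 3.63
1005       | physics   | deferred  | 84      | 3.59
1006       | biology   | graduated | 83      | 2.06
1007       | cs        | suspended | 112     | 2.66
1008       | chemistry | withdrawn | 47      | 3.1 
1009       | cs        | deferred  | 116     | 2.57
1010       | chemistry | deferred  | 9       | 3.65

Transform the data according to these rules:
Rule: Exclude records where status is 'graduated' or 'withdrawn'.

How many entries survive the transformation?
4

Step 1: Count records to exclude
  - 4 (graduated) + 2 (withdrawn) = 6 records
Step 2: Total records: 10
Step 3: Remaining = 10 - 6 = 4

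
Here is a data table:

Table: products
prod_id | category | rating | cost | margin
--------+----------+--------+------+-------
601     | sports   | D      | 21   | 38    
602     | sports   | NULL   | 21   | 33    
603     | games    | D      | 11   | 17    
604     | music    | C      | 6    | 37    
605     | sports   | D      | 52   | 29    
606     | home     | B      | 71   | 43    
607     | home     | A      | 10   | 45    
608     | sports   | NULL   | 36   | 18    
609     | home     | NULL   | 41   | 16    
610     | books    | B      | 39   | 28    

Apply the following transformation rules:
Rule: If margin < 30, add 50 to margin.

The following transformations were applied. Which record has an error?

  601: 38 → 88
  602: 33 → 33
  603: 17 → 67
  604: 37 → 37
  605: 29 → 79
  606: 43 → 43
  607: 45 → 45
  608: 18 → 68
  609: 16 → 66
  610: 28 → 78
Record 601 has an error. The correct transformed value should be 38, not 88.

Step 1: Check each record against the rule
Step 2: Record 601 has margin = 38
Step 3: Since 38 >= 30, the bonus should not have been applied
Step 4: Correct value = 38, but claimed value = 88
Conclusion: Record 601 has the error.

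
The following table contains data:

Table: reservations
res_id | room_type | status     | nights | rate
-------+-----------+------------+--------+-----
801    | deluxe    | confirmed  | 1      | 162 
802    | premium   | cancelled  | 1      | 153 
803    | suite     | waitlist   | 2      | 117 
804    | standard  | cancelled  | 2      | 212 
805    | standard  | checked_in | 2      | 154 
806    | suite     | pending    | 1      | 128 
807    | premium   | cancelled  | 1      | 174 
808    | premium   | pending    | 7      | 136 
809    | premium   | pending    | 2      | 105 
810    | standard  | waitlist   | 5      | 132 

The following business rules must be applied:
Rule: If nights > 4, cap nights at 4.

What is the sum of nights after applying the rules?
20

Step 1: 2 records have nights > 4
Step 2: These records originally summed to 12
Step 3: After capping: 2 × 4 = 8
Step 4: Unaffected records sum: 12
Step 5: Final sum = 8 + 12 = 20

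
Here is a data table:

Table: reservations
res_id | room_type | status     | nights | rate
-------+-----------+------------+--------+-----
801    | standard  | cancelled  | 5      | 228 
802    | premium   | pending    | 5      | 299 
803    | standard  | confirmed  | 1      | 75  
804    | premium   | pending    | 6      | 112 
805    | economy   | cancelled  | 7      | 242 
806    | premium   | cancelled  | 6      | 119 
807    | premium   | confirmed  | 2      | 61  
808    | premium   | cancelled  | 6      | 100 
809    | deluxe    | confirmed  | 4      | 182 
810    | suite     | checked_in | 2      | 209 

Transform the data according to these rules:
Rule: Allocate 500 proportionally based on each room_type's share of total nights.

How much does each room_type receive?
deluxe: 45.45, economy: 79.55, premium: 284.09, standard: 68.18, suite: 22.73

Step 1: Calculate total nights = 44
Step 2: Calculate each room_type's proportion:
  deluxe: 4/44 = 9.09% → 45.45
  economy: 7/44 = 15.91% → 79.55
  premium: 25/44 = 56.82% → 284.09
  standard: 6/44 = 13.64% → 68.18
  suite: 2/44 = 4.55% → 22.73
Step 3: Verify: sum of allocations ≈ 500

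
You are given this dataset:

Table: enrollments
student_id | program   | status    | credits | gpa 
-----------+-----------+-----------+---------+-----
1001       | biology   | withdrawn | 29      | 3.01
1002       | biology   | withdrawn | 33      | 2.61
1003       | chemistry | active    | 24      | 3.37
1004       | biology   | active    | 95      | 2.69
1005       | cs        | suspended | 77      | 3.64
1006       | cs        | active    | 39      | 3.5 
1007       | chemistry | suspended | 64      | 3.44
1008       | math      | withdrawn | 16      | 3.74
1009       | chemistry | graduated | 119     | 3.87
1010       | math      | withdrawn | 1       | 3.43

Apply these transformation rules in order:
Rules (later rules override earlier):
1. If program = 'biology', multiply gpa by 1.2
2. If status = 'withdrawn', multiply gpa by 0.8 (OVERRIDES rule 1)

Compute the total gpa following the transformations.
31.28

Step 1: Rule 2 takes priority for records with status = 'withdrawn'
  - 4 records: 12.79 × 0.8 = 10.23
Step 2: Rule 1 applies to remaining records with program = 'biology'
  - 1 records: 2.69 × 1.2 = 3.23
Step 3: Other records unchanged: 17.82
Step 4: Final sum = 10.23 + 3.23 + 17.82 = 31.28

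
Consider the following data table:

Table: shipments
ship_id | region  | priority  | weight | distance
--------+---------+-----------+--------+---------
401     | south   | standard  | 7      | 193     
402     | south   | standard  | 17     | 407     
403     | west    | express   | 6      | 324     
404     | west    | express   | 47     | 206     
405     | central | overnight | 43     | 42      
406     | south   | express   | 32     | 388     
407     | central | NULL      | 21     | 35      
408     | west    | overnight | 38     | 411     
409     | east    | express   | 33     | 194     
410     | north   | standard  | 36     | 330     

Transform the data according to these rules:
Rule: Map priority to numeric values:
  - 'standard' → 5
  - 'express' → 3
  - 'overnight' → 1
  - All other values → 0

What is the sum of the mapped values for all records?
29

Step 1: Apply mapping to each record
Step 2: Count by status:
  'standard': 3 records × 5 = 15
  'express': 4 records × 3 = 12
  'overnight': 2 records × 1 = 2
Step 3: Sum all mapped values = 29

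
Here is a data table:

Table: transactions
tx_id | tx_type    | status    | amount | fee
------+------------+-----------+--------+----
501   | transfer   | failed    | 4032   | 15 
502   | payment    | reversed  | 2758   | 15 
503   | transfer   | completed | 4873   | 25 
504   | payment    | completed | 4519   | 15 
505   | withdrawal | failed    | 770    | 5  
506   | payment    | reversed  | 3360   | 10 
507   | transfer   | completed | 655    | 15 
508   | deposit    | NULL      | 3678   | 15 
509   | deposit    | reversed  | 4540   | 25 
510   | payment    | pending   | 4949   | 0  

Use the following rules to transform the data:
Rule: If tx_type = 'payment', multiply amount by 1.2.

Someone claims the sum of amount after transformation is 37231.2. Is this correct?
No, the correct result is 37251.2.

Step 1: Calculate the correct sum after transformation
Step 2: Apply multiplier 1.2 to records where tx_type = 'payment'
Step 3: Correct result = 37251.2
Step 4: Claimed result = 37231.2
Step 5: 37251.2 ≠ 37231.2
Conclusion: The claimed result is incorrect. The correct answer is 37251.2.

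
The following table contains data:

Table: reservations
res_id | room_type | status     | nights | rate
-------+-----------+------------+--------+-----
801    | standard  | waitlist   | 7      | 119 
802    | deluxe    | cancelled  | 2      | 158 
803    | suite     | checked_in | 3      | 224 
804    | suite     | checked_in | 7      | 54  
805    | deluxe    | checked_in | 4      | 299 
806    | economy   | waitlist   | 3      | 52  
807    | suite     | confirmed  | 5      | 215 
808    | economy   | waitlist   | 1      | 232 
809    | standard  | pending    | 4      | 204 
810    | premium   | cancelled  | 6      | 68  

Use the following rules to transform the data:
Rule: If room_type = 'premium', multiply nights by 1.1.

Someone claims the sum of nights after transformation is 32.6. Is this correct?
No, the correct result is 42.6.

Step 1: Calculate the correct sum after transformation
Step 2: Apply multiplier 1.1 to records where room_type = 'premium'
Step 3: Correct result = 42.6
Step 4: Claimed result = 32.6
Step 5: 42.6 ≠ 32.6
Conclusion: The claimed result is incorrect. The correct answer is 42.6.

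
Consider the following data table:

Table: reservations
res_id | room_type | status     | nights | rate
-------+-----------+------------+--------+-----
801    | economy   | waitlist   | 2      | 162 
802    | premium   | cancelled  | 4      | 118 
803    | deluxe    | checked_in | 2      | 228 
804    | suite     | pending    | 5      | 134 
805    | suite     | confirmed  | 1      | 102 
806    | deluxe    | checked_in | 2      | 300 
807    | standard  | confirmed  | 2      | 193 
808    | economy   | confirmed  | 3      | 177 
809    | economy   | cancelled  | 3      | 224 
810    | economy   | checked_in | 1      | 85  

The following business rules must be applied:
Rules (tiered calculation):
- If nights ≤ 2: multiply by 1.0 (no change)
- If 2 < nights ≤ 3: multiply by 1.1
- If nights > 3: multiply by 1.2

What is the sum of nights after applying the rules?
27.4

Step 1: Tier 1 (nights ≤ 2): 6 records, sum = 10 × 1.0 = 10.0
Step 2: Tier 2 (2 < nights ≤ 3): 2 records, sum = 6 × 1.1 = 6.6
Step 3: Tier 3 (nights > 3): 2 records, sum = 9 × 1.2 = 10.8
Step 4: Final sum = 10.0 + 6.6 + 10.8 = 27.4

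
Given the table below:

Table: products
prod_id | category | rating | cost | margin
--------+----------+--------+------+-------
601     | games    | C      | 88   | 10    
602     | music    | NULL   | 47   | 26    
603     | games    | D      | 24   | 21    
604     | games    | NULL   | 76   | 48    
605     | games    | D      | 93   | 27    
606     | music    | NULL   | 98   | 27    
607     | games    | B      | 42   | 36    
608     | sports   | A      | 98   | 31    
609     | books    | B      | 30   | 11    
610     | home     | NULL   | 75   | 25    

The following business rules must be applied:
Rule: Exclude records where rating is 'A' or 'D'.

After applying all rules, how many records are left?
7

Step 1: Count records to exclude
  - 1 (A) + 2 (D) = 3 records
Step 2: Total records: 10
Step 3: Remaining = 10 - 3 = 7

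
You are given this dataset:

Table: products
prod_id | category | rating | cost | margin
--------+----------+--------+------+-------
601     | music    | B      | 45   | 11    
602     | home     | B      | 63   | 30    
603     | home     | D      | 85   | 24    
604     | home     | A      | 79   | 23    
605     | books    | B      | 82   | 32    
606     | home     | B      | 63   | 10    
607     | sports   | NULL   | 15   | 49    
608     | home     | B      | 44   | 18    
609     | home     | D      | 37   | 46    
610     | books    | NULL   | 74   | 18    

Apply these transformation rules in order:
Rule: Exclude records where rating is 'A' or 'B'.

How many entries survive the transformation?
4

Step 1: Count records to exclude
  - 1 (A) + 5 (B) = 6 records
Step 2: Total records: 10
Step 3: Remaining = 10 - 6 = 4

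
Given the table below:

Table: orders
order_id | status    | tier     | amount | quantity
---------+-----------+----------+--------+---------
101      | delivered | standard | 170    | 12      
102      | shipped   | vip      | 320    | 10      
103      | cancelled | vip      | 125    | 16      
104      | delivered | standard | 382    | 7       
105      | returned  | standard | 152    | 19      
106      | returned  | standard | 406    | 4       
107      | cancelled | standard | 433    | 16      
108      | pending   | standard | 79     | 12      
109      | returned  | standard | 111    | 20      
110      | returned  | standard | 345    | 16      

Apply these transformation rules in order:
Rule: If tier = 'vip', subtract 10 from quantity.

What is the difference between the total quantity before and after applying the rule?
20

Step 1: Original sum of quantity = 132
Step 2: 2 records have tier = 'vip'
Step 3: Each affected record changes by -10
Step 4: Total change = 2 × -10 = -20
Step 5: New sum = 132 + -20 = 112
Step 6: Difference = |112 - 132| = 20
        (Sum decreased by 20)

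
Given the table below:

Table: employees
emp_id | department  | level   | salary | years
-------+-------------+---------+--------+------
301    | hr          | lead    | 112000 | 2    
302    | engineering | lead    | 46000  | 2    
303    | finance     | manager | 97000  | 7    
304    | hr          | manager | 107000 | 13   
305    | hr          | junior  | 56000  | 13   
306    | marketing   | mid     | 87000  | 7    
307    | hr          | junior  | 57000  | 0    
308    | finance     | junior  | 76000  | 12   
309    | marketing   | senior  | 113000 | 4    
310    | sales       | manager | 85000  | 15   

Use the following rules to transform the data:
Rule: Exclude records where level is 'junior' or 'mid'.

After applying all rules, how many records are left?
6

Step 1: Count records to exclude
  - 3 (junior) + 1 (mid) = 4 records
Step 2: Total records: 10
Step 3: Remaining = 10 - 4 = 6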